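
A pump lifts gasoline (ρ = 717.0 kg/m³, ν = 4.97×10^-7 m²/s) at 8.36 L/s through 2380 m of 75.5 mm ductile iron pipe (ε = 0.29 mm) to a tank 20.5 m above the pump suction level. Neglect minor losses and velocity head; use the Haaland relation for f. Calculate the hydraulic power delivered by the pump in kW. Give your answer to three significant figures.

V = 4Q/(πD²) = 1.867 m/s; Re = 2.84×10^5; ε/D = 0.00384; f = 0.02850
h_f = f(L/D)V²/2g = 159.7 m
Total head H = z + h_f = 20.5 + 159.7 = 180.2 m
P_hyd = ρgQH = 717.0·9.81·0.00836·180.2 = 10.59 kW

P_hyd ≈ 10.6 kW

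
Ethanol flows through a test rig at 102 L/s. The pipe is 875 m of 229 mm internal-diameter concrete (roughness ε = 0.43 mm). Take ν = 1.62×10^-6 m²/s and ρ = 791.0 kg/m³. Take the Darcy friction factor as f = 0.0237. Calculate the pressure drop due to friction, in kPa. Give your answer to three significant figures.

V = 4Q/(πD²) = 4·0.102/(π·0.229²) = 2.477 m/s
h_f = f(L/D)V²/(2g) = 0.02370·(875/0.229)·2.477²/(2·9.81) = 28.31 m
Δp = ρg·h_f = 791.0·9.81·28.31 = 219.7 kPa

Δp ≈ 220 kPa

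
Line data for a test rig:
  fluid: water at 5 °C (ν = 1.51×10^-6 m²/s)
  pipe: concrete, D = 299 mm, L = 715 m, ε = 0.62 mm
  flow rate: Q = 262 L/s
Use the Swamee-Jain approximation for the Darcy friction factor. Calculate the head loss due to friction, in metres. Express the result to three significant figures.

h_f ≈ 40.7 m

V = 4Q/(πD²) = 4·0.262/(π·0.299²) = 3.731 m/s
Re = VD/ν = 3.731·0.299/1.51×10^-6 = 7.39×10^5 → turbulent
ε/D = 0.62/299 = 0.00207
Swamee-Jain: f = 0.02398
h_f = f(L/D)V²/(2g) = 0.02398·(715/0.299)·3.731²/(2·9.81) = 40.69 m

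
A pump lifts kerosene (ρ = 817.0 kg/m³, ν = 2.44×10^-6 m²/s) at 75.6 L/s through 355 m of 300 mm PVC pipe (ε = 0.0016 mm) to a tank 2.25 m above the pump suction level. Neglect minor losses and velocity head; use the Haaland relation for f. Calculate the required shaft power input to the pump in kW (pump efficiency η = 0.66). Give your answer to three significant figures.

P_shaft ≈ 3.13 kW

V = 4Q/(πD²) = 1.070 m/s; Re = 1.31×10^5; ε/D = 5.33×10^-6; f = 0.01687
h_f = f(L/D)V²/2g = 1.164 m
Total head H = z + h_f = 2.25 + 1.164 = 3.414 m
P_hyd = ρgQH = 817.0·9.81·0.0756·3.414 = 2.068 kW
P_shaft = P_hyd/η = 2.068/0.66 = 3.134 kW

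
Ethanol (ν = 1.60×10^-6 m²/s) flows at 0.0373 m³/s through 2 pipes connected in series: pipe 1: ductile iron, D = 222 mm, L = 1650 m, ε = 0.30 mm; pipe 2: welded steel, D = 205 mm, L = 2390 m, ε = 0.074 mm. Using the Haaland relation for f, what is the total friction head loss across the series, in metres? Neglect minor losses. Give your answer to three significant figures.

H ≈ 22.0 m

Pipe 1: V = 0.9636 m/s, Re = 1.34×10^5, ε/D = 0.00135, f = 0.02268, h_1 = f(L/D)V²/2g = 7.977 m
Pipe 2: V = 1.130 m/s, Re = 1.45×10^5, ε/D = 3.61×10^-4, f = 0.01853, h_2 = f(L/D)V²/2g = 14.06 m
Series → Q common, losses add: H = Σh = 22.04 m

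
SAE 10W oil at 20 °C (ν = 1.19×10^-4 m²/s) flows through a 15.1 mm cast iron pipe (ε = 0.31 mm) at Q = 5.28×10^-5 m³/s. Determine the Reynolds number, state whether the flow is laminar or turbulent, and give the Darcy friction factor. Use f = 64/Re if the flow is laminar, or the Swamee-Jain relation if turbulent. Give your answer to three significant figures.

Re ≈ 37.4; laminar; f = 64/Re ≈ 1.71

V = 4Q/(πD²) = 0.2948 m/s
Re = VD/ν = 0.2948·0.0151/1.19×10^-4 = 37.4
Re < 2300 → laminar → f = 64/Re = 1.711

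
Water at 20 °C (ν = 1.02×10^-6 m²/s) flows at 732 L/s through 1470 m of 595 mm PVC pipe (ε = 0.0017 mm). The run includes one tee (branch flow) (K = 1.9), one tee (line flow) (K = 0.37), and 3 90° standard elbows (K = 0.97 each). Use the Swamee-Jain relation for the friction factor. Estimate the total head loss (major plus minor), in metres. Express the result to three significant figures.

V = 4Q/(πD²) = 2.633 m/s; V²/2g = 0.3532 m
Re = 1.54×10^6, ε/D = 2.86×10^-6 → f = 0.01091 (Swamee-Jain)
Major: h_f = f(L/D)·V²/2g = 0.01091·2471·0.3532 = 9.518 m
Minor: ΣK = 5.18; h_m = ΣK·V²/2g = 1.830 m
Total H_L = 9.518 + 1.830 = 11.35 m

H_L ≈ 11.3 m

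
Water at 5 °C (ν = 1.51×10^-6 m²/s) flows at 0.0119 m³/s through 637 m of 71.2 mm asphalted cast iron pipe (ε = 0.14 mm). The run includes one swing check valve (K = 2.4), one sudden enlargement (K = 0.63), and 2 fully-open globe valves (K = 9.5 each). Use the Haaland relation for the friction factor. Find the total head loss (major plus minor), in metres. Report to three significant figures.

H_L ≈ 110 m

V = 4Q/(πD²) = 2.989 m/s; V²/2g = 0.4553 m
Re = 1.41×10^5, ε/D = 0.00197 → f = 0.02447 (Haaland)
Major: h_f = f(L/D)·V²/2g = 0.02447·8947·0.4553 = 99.67 m
Minor: ΣK = 22.0; h_m = ΣK·V²/2g = 10.03 m
Total H_L = 99.67 + 10.03 = 109.7 m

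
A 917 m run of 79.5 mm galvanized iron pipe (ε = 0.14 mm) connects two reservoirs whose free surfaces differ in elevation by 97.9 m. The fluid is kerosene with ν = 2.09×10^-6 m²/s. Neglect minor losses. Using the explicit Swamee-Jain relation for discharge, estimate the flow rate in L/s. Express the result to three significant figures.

Q ≈ 12.9 L/s

Swamee-Jain (Type II): Q = -0.965·√(gD⁵h_f/L)·ln[ε/(3.7D) + √(3.17ν²L/(gD³h_f))]
√(gD⁵h_f/L) = √(9.81·0.0795⁵·97.9/917) = 0.001824
ε/(3.7D) = 4.76×10^-4; √(3.17ν²L/(gD³h_f)) = 1.62×10^-4
Q = -0.965·0.001824·ln(6.382×10^-4) = 0.01295 m³/s
Check: V = 2.61 m/s, Re = 9.92×10^4, f = 0.02470, h_f = 98.8 m ≈ 97.9 m ✓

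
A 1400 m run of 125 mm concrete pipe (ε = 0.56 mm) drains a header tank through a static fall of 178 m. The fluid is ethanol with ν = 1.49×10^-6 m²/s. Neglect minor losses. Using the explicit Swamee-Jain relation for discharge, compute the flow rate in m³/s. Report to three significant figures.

Swamee-Jain (Type II): Q = -0.965·√(gD⁵h_f/L)·ln[ε/(3.7D) + √(3.17ν²L/(gD³h_f))]
√(gD⁵h_f/L) = √(9.81·0.125⁵·178/1400) = 0.006170
ε/(3.7D) = 0.00121; √(3.17ν²L/(gD³h_f)) = 5.37×10^-5
Q = -0.965·0.006170·ln(0.001265) = 0.03973 m³/s
Check: V = 3.24 m/s, Re = 2.72×10^5, f = 0.02991, h_f = 179 m ≈ 178 m ✓

Q ≈ 0.0397 m³/s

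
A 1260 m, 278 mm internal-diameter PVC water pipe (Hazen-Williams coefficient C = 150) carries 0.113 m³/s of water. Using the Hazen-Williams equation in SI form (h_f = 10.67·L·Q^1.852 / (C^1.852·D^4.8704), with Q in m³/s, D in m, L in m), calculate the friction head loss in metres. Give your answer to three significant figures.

h_f = 10.67·1260·0.113^1.852 / (150^1.852·0.278^4.8704) = 11.28 m

h_f ≈ 11.3 m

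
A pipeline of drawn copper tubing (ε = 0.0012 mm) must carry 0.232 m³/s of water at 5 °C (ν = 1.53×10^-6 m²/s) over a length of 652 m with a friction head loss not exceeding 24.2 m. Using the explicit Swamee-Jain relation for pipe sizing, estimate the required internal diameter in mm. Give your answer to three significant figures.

Swamee-Jain (Type III): D = 0.66·[ε^1.25·(LQ²/(gh_f))^4.75 + ν·Q^9.4·(L/(gh_f))^5.2]^0.04
LQ²/(gh_f) = 0.1478; L/(gh_f) = 2.746
Term 1 = ε^1.25·(…)^4.75 = 4.52×10^-12; Term 2 = ν·Q^9.4·(…)^5.2 = 3.18×10^-10
D = 0.66·(4.52×10^-12 + 3.18×10^-10)^0.04 = 0.2753 m = 275 mm
Check: V = 3.90 m/s, Re = 7.01×10^5, f = 0.01242, h_f = 22.8 m ≈ 24.2 m ✓

D ≈ 275 mm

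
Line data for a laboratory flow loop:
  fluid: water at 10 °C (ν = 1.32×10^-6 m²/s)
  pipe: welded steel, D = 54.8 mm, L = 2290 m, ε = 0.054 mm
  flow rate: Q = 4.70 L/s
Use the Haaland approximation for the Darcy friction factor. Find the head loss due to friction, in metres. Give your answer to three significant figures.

h_f ≈ 189 m

V = 4Q/(πD²) = 4·0.00470/(π·0.0548²) = 1.993 m/s
Re = VD/ν = 1.993·0.0548/1.32×10^-6 = 8.27×10^4 → turbulent
ε/D = 0.054/54.8 = 9.85×10^-4
Haaland: f = 0.02232
h_f = f(L/D)V²/(2g) = 0.02232·(2290/0.0548)·1.993²/(2·9.81) = 188.8 m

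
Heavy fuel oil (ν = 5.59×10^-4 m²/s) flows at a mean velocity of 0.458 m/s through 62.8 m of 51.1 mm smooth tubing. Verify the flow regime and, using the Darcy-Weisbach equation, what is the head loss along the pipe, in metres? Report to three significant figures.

h_f ≈ 20.1 m

Re = VD/ν = 0.458·0.05110/5.59×10^-4 = 41.9 → laminar (Re < 2300)
f = 64/Re = 1.529
h_f = f(L/D)V²/(2g) = 1.529·(62.8/0.05110)·0.458²/(2·9.81) = 20.09 m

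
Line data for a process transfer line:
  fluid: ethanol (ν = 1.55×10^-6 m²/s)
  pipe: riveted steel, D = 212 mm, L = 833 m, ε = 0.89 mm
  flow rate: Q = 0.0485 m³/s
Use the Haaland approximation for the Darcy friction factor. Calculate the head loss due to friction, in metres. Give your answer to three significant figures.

h_f ≈ 11.1 m

V = 4Q/(πD²) = 4·0.0485/(π·0.212²) = 1.374 m/s
Re = VD/ν = 1.374·0.212/1.55×10^-6 = 1.88×10^5 → turbulent
ε/D = 0.89/212 = 0.00420
Haaland: f = 0.02939
h_f = f(L/D)V²/(2g) = 0.02939·(833/0.212)·1.374²/(2·9.81) = 11.11 m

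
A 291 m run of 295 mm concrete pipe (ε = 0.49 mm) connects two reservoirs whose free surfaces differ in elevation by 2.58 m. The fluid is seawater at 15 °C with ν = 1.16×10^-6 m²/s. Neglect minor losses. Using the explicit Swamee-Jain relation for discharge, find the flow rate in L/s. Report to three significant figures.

Q ≈ 102 L/s

Swamee-Jain (Type II): Q = -0.965·√(gD⁵h_f/L)·ln[ε/(3.7D) + √(3.17ν²L/(gD³h_f))]
√(gD⁵h_f/L) = √(9.81·0.295⁵·2.58/291) = 0.01394
ε/(3.7D) = 4.49×10^-4; √(3.17ν²L/(gD³h_f)) = 4.37×10^-5
Q = -0.965·0.01394·ln(4.926×10^-4) = 0.1024 m³/s
Check: V = 1.50 m/s, Re = 3.81×10^5, f = 0.02298, h_f = 2.60 m ≈ 2.58 m ✓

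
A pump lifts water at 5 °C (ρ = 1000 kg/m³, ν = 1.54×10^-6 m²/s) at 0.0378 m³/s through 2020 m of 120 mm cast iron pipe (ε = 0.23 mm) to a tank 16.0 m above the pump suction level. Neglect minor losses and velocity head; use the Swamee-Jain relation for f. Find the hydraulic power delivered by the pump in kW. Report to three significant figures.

P_hyd ≈ 91.3 kW

V = 4Q/(πD²) = 3.342 m/s; Re = 2.60×10^5; ε/D = 0.00192; f = 0.02403
h_f = f(L/D)V²/2g = 230.3 m
Total head H = z + h_f = 16.0 + 230.3 = 246.3 m
P_hyd = ρgQH = 1000·9.81·0.0378·246.3 = 91.32 kW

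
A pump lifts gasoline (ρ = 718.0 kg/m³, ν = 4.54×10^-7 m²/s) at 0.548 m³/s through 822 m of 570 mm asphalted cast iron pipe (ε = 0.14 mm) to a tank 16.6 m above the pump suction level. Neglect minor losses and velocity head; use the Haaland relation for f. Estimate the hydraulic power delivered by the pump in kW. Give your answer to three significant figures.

V = 4Q/(πD²) = 2.148 m/s; Re = 2.70×10^6; ε/D = 2.46×10^-4; f = 0.01464
h_f = f(L/D)V²/2g = 4.962 m
Total head H = z + h_f = 16.6 + 4.962 = 21.56 m
P_hyd = ρgQH = 718.0·9.81·0.548·21.56 = 83.23 kW

P_hyd ≈ 83.2 kW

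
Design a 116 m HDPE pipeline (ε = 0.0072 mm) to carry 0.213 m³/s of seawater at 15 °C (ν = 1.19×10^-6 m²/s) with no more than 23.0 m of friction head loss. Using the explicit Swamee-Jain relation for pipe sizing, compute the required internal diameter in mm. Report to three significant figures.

Swamee-Jain (Type III): D = 0.66·[ε^1.25·(LQ²/(gh_f))^4.75 + ν·Q^9.4·(L/(gh_f))^5.2]^0.04
LQ²/(gh_f) = 0.02332; L/(gh_f) = 0.5141
Term 1 = ε^1.25·(…)^4.75 = 6.59×10^-15; Term 2 = ν·Q^9.4·(…)^5.2 = 1.82×10^-14
D = 0.66·(6.59×10^-15 + 1.82×10^-14)^0.04 = 0.1885 m = 188 mm
Check: V = 7.63 m/s, Re = 1.21×10^6, f = 0.01219, h_f = 22.3 m ≈ 23.0 m ✓

D ≈ 188 mm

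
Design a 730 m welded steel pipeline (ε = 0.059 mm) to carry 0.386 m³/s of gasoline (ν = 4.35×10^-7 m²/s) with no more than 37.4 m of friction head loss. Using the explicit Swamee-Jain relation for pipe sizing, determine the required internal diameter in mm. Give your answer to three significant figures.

D ≈ 323 mm

Swamee-Jain (Type III): D = 0.66·[ε^1.25·(LQ²/(gh_f))^4.75 + ν·Q^9.4·(L/(gh_f))^5.2]^0.04
LQ²/(gh_f) = 0.2965; L/(gh_f) = 1.990
Term 1 = ε^1.25·(…)^4.75 = 1.60×10^-8; Term 2 = ν·Q^9.4·(…)^5.2 = 2.02×10^-9
D = 0.66·(1.60×10^-8 + 2.02×10^-9)^0.04 = 0.3235 m = 323 mm
Check: V = 4.70 m/s, Re = 3.49×10^6, f = 0.01386, h_f = 35.2 m ≈ 37.4 m ✓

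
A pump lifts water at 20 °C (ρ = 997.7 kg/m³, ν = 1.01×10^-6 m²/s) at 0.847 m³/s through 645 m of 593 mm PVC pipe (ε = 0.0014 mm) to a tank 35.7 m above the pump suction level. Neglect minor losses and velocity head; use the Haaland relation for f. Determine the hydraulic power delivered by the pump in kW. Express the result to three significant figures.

P_hyd ≈ 342 kW

V = 4Q/(πD²) = 3.067 m/s; Re = 1.80×10^6; ε/D = 2.36×10^-6; f = 0.01058
h_f = f(L/D)V²/2g = 5.515 m
Total head H = z + h_f = 35.7 + 5.515 = 41.22 m
P_hyd = ρgQH = 997.7·9.81·0.847·41.22 = 341.7 kW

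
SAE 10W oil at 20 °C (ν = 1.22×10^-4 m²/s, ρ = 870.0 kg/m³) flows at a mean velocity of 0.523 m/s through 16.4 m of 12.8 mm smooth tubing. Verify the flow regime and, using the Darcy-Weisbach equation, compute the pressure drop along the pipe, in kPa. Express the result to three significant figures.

Δp ≈ 178 kPa

Re = VD/ν = 0.523·0.01280/1.22×10^-4 = 54.9 → laminar (Re < 2300)
f = 64/Re = 1.166
h_f = f(L/D)V²/(2g) = 1.166·(16.4/0.01280)·0.523²/(2·9.81) = 20.83 m
Δp = ρg·h_f = 870.0·9.81·20.83 = 177.8 kPa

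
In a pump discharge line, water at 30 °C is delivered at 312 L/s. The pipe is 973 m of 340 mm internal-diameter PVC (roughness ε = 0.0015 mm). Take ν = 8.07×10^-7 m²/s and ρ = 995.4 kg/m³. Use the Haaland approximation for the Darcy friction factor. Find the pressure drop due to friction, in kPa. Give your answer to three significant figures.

Δp ≈ 185 kPa

V = 4Q/(πD²) = 4·0.312/(π·0.340²) = 3.436 m/s
Re = VD/ν = 3.436·0.340/8.07×10^-7 = 1.45×10^6 → turbulent
ε/D = 0.0015/340 = 4.41×10^-6
Haaland: f = 0.01099
h_f = f(L/D)V²/(2g) = 0.01099·(973/0.340)·3.436²/(2·9.81) = 18.94 m
Δp = ρg·h_f = 995.4·9.81·18.94 = 184.9 kPa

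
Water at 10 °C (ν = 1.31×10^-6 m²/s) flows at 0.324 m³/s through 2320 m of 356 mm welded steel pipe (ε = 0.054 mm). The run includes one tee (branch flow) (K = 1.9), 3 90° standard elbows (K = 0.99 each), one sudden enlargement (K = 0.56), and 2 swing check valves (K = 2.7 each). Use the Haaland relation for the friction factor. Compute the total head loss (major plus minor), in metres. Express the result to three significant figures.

V = 4Q/(πD²) = 3.255 m/s; V²/2g = 0.5400 m
Re = 8.85×10^5, ε/D = 1.52×10^-4 → f = 0.01414 (Haaland)
Major: h_f = f(L/D)·V²/2g = 0.01414·6517·0.5400 = 49.77 m
Minor: ΣK = 10.8; h_m = ΣK·V²/2g = 5.848 m
Total H_L = 49.77 + 5.848 = 55.62 m

H_L ≈ 55.6 m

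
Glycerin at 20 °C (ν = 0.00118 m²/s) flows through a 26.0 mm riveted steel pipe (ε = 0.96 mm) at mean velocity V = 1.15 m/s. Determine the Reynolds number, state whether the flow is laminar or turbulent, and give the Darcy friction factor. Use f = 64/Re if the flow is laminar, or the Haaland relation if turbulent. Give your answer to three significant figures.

Re ≈ 25.3; laminar; f = 64/Re ≈ 2.53

Re = VD/ν = 1.150·0.0260/0.00118 = 25.3
Re < 2300 → laminar → f = 64/Re = 2.526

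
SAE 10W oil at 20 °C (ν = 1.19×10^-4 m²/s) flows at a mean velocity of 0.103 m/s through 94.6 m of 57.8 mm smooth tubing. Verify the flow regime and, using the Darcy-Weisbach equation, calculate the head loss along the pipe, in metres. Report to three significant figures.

Re = VD/ν = 0.103·0.05780/1.19×10^-4 = 50.0 → laminar (Re < 2300)
f = 64/Re = 1.279
h_f = f(L/D)V²/(2g) = 1.279·(94.6/0.05780)·0.103²/(2·9.81) = 1.132 m

h_f ≈ 1.13 m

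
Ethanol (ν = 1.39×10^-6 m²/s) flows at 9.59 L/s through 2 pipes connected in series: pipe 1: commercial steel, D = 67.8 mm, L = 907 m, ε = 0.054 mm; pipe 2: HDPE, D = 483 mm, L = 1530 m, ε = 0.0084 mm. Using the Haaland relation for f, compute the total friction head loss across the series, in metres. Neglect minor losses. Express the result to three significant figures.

H ≈ 99.7 m

Pipe 1: V = 2.656 m/s, Re = 1.30×10^5, ε/D = 7.96×10^-4, f = 0.02072, h_1 = f(L/D)V²/2g = 99.70 m
Pipe 2: V = 0.05234 m/s, Re = 1.82×10^4, ε/D = 1.74×10^-5, f = 0.02640, h_2 = f(L/D)V²/2g = 0.01167 m
Series → Q common, losses add: H = Σh = 99.71 m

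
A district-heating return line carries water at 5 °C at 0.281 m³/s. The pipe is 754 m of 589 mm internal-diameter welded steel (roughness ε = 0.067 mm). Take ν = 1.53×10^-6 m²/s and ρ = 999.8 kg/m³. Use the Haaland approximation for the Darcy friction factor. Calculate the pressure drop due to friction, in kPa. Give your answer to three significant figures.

V = 4Q/(πD²) = 4·0.281/(π·0.589²) = 1.031 m/s
Re = VD/ν = 1.031·0.589/1.53×10^-6 = 3.97×10^5 → turbulent
ε/D = 0.067/589 = 1.14×10^-4
Haaland: f = 0.01481
h_f = f(L/D)V²/(2g) = 0.01481·(754/0.589)·1.031²/(2·9.81) = 1.027 m
Δp = ρg·h_f = 999.8·9.81·1.027 = 10.08 kPa

Δp ≈ 10.1 kPa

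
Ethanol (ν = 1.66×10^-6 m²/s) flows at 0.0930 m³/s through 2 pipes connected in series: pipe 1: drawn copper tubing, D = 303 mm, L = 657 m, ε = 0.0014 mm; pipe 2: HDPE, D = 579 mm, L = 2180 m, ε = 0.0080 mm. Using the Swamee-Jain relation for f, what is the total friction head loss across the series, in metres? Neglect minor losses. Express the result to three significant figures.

H ≈ 3.19 m

Pipe 1: V = 1.290 m/s, Re = 2.35×10^5, ε/D = 4.62×10^-6, f = 0.01510, h_1 = f(L/D)V²/2g = 2.775 m
Pipe 2: V = 0.3532 m/s, Re = 1.23×10^5, ε/D = 1.38×10^-5, f = 0.01720, h_2 = f(L/D)V²/2g = 0.4119 m
Series → Q common, losses add: H = Σh = 3.187 m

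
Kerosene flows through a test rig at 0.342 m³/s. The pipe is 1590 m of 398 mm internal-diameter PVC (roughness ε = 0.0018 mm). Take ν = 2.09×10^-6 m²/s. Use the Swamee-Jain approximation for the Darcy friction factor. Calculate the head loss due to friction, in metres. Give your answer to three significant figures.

V = 4Q/(πD²) = 4·0.342/(π·0.398²) = 2.749 m/s
Re = VD/ν = 2.749·0.398/2.09×10^-6 = 5.23×10^5 → turbulent
ε/D = 0.0018/398 = 4.52×10^-6
Swamee-Jain: f = 0.01306
h_f = f(L/D)V²/(2g) = 0.01306·(1590/0.398)·2.749²/(2·9.81) = 20.09 m

h_f ≈ 20.1 m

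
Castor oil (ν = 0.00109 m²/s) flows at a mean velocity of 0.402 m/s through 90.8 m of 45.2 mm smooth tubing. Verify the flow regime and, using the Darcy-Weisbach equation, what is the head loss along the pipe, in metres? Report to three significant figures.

Re = VD/ν = 0.402·0.04520/0.00109 = 16.7 → laminar (Re < 2300)
f = 64/Re = 3.839
h_f = f(L/D)V²/(2g) = 3.839·(90.8/0.04520)·0.402²/(2·9.81) = 63.52 m

h_f ≈ 63.5 m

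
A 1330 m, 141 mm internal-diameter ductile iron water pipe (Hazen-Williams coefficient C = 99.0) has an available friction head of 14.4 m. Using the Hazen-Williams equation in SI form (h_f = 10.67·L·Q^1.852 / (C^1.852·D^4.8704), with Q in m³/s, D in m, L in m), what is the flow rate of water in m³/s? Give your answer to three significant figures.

Q ≈ 0.0139 m³/s

Rearranging: Q = [h_f·C^1.852·D^4.8704 / (10.67·L)]^(1/1.852)
Q = [14.4·99.0^1.852·0.141^4.8704 / (10.67·1330)]^0.540 = 0.01386 m³/s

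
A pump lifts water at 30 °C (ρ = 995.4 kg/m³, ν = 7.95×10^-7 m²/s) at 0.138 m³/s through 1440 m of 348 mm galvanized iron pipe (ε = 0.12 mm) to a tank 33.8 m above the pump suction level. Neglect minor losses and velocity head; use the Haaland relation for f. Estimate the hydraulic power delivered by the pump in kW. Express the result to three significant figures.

P_hyd ≈ 55.3 kW

V = 4Q/(πD²) = 1.451 m/s; Re = 6.35×10^5; ε/D = 3.45×10^-4; f = 0.01629
h_f = f(L/D)V²/2g = 7.234 m
Total head H = z + h_f = 33.8 + 7.234 = 41.03 m
P_hyd = ρgQH = 995.4·9.81·0.138·41.03 = 55.30 kW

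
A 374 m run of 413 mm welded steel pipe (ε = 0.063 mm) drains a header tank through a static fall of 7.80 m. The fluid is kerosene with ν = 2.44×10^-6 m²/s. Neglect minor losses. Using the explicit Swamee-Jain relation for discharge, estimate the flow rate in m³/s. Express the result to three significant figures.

Swamee-Jain (Type II): Q = -0.965·√(gD⁵h_f/L)·ln[ε/(3.7D) + √(3.17ν²L/(gD³h_f))]
√(gD⁵h_f/L) = √(9.81·0.413⁵·7.80/374) = 0.04958
ε/(3.7D) = 4.12×10^-5; √(3.17ν²L/(gD³h_f)) = 3.62×10^-5
Q = -0.965·0.04958·ln(7.741×10^-5) = 0.4529 m³/s
Check: V = 3.38 m/s, Re = 5.72×10^5, f = 0.01485, h_f = 7.84 m ≈ 7.80 m ✓

Q ≈ 0.453 m³/s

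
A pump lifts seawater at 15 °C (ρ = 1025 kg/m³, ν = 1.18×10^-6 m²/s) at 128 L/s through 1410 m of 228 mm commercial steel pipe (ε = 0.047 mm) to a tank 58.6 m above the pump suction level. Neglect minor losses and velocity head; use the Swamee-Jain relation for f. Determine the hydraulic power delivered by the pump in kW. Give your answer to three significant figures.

V = 4Q/(πD²) = 3.135 m/s; Re = 6.06×10^5; ε/D = 2.06×10^-4; f = 0.01533
h_f = f(L/D)V²/2g = 47.50 m
Total head H = z + h_f = 58.6 + 47.50 = 106.1 m
P_hyd = ρgQH = 1025·9.81·0.128·106.1 = 136.6 kW

P_hyd ≈ 137 kW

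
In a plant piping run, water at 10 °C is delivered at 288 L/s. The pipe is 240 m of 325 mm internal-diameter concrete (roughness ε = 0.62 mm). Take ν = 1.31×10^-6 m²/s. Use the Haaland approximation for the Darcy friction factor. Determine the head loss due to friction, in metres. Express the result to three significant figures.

V = 4Q/(πD²) = 4·0.288/(π·0.325²) = 3.472 m/s
Re = VD/ν = 3.472·0.325/1.31×10^-6 = 8.61×10^5 → turbulent
ε/D = 0.62/325 = 0.00191
Haaland: f = 0.02337
h_f = f(L/D)V²/(2g) = 0.02337·(240/0.325)·3.472²/(2·9.81) = 10.60 m

h_f ≈ 10.6 m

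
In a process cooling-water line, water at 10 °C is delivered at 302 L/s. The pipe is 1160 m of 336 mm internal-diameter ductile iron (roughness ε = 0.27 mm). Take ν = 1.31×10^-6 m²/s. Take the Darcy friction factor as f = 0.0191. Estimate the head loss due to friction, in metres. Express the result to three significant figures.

V = 4Q/(πD²) = 4·0.302/(π·0.336²) = 3.406 m/s
h_f = f(L/D)V²/(2g) = 0.01910·(1160/0.336)·3.406²/(2·9.81) = 38.99 m

h_f ≈ 39.0 m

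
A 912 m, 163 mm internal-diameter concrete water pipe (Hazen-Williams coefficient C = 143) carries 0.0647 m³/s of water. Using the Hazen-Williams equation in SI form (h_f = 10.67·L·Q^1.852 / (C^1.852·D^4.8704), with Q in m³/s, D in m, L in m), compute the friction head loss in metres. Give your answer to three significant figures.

h_f ≈ 42.8 m

h_f = 10.67·912·0.0647^1.852 / (143^1.852·0.163^4.8704) = 42.78 m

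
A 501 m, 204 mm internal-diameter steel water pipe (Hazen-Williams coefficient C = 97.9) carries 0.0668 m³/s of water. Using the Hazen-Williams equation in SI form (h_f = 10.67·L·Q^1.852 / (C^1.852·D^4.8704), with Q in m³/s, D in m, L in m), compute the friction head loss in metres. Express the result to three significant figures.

h_f ≈ 16.9 m

h_f = 10.67·501·0.0668^1.852 / (97.9^1.852·0.204^4.8704) = 16.86 m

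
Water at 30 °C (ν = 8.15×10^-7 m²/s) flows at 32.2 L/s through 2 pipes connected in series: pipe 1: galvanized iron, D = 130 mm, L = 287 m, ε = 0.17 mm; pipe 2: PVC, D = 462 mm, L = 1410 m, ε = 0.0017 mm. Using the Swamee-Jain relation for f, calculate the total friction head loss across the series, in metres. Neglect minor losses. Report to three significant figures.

H ≈ 14.5 m

Pipe 1: V = 2.426 m/s, Re = 3.87×10^5, ε/D = 0.00131, f = 0.02175, h_1 = f(L/D)V²/2g = 14.40 m
Pipe 2: V = 0.1921 m/s, Re = 1.09×10^5, ε/D = 3.68×10^-6, f = 0.01757, h_2 = f(L/D)V²/2g = 0.1009 m
Series → Q common, losses add: H = Σh = 14.50 m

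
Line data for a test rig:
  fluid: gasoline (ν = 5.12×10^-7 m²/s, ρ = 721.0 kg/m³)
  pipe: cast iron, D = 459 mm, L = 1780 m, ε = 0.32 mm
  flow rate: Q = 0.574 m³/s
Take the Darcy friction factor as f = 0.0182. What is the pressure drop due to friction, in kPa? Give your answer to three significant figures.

V = 4Q/(πD²) = 4·0.574/(π·0.459²) = 3.469 m/s
h_f = f(L/D)V²/(2g) = 0.01820·(1780/0.459)·3.469²/(2·9.81) = 43.29 m
Δp = ρg·h_f = 721.0·9.81·43.29 = 306.2 kPa

Δp ≈ 306 kPa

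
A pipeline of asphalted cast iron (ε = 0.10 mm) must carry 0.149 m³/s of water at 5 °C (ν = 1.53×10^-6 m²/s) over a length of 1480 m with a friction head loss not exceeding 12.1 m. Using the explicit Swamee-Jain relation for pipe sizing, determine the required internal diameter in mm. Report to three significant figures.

Swamee-Jain (Type III): D = 0.66·[ε^1.25·(LQ²/(gh_f))^4.75 + ν·Q^9.4·(L/(gh_f))^5.2]^0.04
LQ²/(gh_f) = 0.2768; L/(gh_f) = 12.47
Term 1 = ε^1.25·(…)^4.75 = 2.24×10^-8; Term 2 = ν·Q^9.4·(…)^5.2 = 1.29×10^-8
D = 0.66·(2.24×10^-8 + 1.29×10^-8)^0.04 = 0.3322 m = 332 mm
Check: V = 1.72 m/s, Re = 3.73×10^5, f = 0.01675, h_f = 11.2 m ≈ 12.1 m ✓

D ≈ 332 mm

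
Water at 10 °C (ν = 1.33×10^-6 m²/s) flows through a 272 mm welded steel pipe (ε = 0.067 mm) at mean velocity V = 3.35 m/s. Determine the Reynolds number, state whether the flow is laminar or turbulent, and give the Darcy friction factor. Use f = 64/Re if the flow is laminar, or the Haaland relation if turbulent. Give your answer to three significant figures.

Re = VD/ν = 3.350·0.272/1.33×10^-6 = 6.85×10^5
Re > 4000 → turbulent; ε/D = 2.46×10^-4
Haaland: f = 0.01538

Re ≈ 6.85×10^5; turbulent; f ≈ 0.0154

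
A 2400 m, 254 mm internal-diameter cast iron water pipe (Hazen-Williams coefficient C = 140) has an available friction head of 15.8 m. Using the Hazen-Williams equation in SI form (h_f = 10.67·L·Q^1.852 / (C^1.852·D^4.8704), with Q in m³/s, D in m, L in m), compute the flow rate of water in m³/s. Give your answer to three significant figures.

Rearranging: Q = [h_f·C^1.852·D^4.8704 / (10.67·L)]^(1/1.852)
Q = [15.8·140^1.852·0.254^4.8704 / (10.67·2400)]^0.540 = 0.07044 m³/s

Q ≈ 0.0704 m³/s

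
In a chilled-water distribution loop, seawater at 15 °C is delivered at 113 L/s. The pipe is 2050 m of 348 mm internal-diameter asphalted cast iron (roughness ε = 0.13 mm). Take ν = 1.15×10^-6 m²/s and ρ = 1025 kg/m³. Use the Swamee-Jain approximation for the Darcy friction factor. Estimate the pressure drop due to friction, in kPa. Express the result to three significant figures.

V = 4Q/(πD²) = 4·0.113/(π·0.348²) = 1.188 m/s
Re = VD/ν = 1.188·0.348/1.15×10^-6 = 3.60×10^5 → turbulent
ε/D = 0.13/348 = 3.74×10^-4
Swamee-Jain: f = 0.01731
h_f = f(L/D)V²/(2g) = 0.01731·(2050/0.348)·1.188²/(2·9.81) = 7.335 m
Δp = ρg·h_f = 1025·9.81·7.335 = 73.76 kPa

Δp ≈ 73.8 kPa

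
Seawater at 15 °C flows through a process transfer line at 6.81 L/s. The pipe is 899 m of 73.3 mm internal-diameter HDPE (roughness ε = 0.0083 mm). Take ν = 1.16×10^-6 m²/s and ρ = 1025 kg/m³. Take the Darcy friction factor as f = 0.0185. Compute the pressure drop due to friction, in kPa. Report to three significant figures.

Δp ≈ 303 kPa

V = 4Q/(πD²) = 4·0.00681/(π·0.0733²) = 1.614 m/s
h_f = f(L/D)V²/(2g) = 0.01850·(899/0.0733)·1.614²/(2·9.81) = 30.12 m
Δp = ρg·h_f = 1025·9.81·30.12 = 302.8 kPa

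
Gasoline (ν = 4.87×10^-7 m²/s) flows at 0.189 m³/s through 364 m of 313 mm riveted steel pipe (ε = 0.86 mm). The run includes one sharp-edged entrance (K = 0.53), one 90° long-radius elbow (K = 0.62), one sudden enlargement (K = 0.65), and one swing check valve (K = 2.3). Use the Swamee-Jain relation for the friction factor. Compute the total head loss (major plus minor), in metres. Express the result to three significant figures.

H_L ≈ 10.4 m

V = 4Q/(πD²) = 2.456 m/s; V²/2g = 0.3075 m
Re = 1.58×10^6, ε/D = 0.00275 → f = 0.02567 (Swamee-Jain)
Major: h_f = f(L/D)·V²/2g = 0.02567·1163·0.3075 = 9.182 m
Minor: ΣK = 4.10; h_m = ΣK·V²/2g = 1.261 m
Total H_L = 9.182 + 1.261 = 10.44 m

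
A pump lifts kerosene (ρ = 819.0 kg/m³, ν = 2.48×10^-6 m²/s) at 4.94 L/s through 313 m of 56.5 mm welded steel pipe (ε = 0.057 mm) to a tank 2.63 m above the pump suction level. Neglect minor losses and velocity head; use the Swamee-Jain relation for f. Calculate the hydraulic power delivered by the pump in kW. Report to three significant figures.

V = 4Q/(πD²) = 1.970 m/s; Re = 4.49×10^4; ε/D = 0.00101; f = 0.02457
h_f = f(L/D)V²/2g = 26.93 m
Total head H = z + h_f = 2.63 + 26.93 = 29.56 m
P_hyd = ρgQH = 819.0·9.81·0.00494·29.56 = 1.173 kW

P_hyd ≈ 1.17 kW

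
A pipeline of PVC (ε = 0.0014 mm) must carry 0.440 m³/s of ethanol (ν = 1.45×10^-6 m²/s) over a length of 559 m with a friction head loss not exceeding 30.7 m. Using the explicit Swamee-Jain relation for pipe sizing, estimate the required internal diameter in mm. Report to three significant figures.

D ≈ 322 mm

Swamee-Jain (Type III): D = 0.66·[ε^1.25·(LQ²/(gh_f))^4.75 + ν·Q^9.4·(L/(gh_f))^5.2]^0.04
LQ²/(gh_f) = 0.3593; L/(gh_f) = 1.856
Term 1 = ε^1.25·(…)^4.75 = 3.73×10^-10; Term 2 = ν·Q^9.4·(…)^5.2 = 1.61×10^-8
D = 0.66·(3.73×10^-10 + 1.61×10^-8)^0.04 = 0.3223 m = 322 mm
Check: V = 5.39 m/s, Re = 1.20×10^6, f = 0.01138, h_f = 29.3 m ≈ 30.7 m ✓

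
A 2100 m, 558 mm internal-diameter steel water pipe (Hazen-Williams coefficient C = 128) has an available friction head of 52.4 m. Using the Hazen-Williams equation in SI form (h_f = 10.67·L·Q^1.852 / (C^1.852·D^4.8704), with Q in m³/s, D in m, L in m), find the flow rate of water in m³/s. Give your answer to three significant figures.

Q ≈ 1.05 m³/s

Rearranging: Q = [h_f·C^1.852·D^4.8704 / (10.67·L)]^(1/1.852)
Q = [52.4·128^1.852·0.558^4.8704 / (10.67·2100)]^0.540 = 1.048 m³/s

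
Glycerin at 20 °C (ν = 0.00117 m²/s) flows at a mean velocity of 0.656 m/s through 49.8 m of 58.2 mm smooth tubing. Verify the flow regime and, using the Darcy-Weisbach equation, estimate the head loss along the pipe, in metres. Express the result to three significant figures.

h_f ≈ 36.8 m

Re = VD/ν = 0.656·0.05820/0.00117 = 32.6 → laminar (Re < 2300)
f = 64/Re = 1.961
h_f = f(L/D)V²/(2g) = 1.961·(49.8/0.05820)·0.656²/(2·9.81) = 36.81 m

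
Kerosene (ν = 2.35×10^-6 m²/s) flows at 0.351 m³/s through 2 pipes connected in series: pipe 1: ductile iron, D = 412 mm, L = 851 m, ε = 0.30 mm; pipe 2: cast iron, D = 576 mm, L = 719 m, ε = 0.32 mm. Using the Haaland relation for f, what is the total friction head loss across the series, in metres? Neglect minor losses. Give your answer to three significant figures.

H ≈ 15.9 m

Pipe 1: V = 2.633 m/s, Re = 4.62×10^5, ε/D = 7.28×10^-4, f = 0.01894, h_1 = f(L/D)V²/2g = 13.82 m
Pipe 2: V = 1.347 m/s, Re = 3.30×10^5, ε/D = 5.56×10^-4, f = 0.01829, h_2 = f(L/D)V²/2g = 2.111 m
Series → Q common, losses add: H = Σh = 15.93 m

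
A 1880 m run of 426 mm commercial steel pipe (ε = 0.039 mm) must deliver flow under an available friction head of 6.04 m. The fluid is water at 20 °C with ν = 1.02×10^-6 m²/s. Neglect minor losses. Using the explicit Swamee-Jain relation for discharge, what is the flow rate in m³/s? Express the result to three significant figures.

Q ≈ 0.197 m³/s

Swamee-Jain (Type II): Q = -0.965·√(gD⁵h_f/L)·ln[ε/(3.7D) + √(3.17ν²L/(gD³h_f))]
√(gD⁵h_f/L) = √(9.81·0.426⁵·6.04/1880) = 0.02103
ε/(3.7D) = 2.47×10^-5; √(3.17ν²L/(gD³h_f)) = 3.68×10^-5
Q = -0.965·0.02103·ln(6.153×10^-5) = 0.1967 m³/s
Check: V = 1.38 m/s, Re = 5.77×10^5, f = 0.01413, h_f = 6.06 m ≈ 6.04 m ✓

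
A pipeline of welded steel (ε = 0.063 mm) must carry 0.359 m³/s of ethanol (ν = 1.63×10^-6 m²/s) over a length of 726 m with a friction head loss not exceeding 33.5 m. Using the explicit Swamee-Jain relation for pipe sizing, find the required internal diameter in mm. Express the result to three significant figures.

Swamee-Jain (Type III): D = 0.66·[ε^1.25·(LQ²/(gh_f))^4.75 + ν·Q^9.4·(L/(gh_f))^5.2]^0.04
LQ²/(gh_f) = 0.2847; L/(gh_f) = 2.209
Term 1 = ε^1.25·(…)^4.75 = 1.44×10^-8; Term 2 = ν·Q^9.4·(…)^5.2 = 6.61×10^-9
D = 0.66·(1.44×10^-8 + 6.61×10^-9)^0.04 = 0.3254 m = 325 mm
Check: V = 4.32 m/s, Re = 8.62×10^5, f = 0.01483, h_f = 31.4 m ≈ 33.5 m ✓

D ≈ 325 mm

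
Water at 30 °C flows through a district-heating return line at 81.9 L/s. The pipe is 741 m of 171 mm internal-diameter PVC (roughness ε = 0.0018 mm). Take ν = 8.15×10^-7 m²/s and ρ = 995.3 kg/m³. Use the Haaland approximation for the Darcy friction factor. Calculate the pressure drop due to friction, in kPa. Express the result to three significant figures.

Δp ≈ 338 kPa

V = 4Q/(πD²) = 4·0.0819/(π·0.171²) = 3.566 m/s
Re = VD/ν = 3.566·0.171/8.15×10^-7 = 7.48×10^5 → turbulent
ε/D = 0.0018/171 = 1.05×10^-5
Haaland: f = 0.01233
h_f = f(L/D)V²/(2g) = 0.01233·(741/0.171)·3.566²/(2·9.81) = 34.63 m
Δp = ρg·h_f = 995.3·9.81·34.63 = 338.1 kPa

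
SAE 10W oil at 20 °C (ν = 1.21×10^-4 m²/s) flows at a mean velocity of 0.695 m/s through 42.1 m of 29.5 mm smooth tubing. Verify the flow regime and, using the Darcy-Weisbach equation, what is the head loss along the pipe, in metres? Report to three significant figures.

Re = VD/ν = 0.695·0.02950/1.21×10^-4 = 169 → laminar (Re < 2300)
f = 64/Re = 0.3777
h_f = f(L/D)V²/(2g) = 0.3777·(42.1/0.02950)·0.695²/(2·9.81) = 13.27 m

h_f ≈ 13.3 m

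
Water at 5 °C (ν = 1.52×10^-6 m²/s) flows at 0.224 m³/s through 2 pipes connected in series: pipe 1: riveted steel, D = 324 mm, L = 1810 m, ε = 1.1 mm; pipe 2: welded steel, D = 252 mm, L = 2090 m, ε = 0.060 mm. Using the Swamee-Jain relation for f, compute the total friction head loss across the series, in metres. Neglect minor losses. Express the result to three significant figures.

Pipe 1: V = 2.717 m/s, Re = 5.79×10^5, ε/D = 0.00340, f = 0.02741, h_1 = f(L/D)V²/2g = 57.61 m
Pipe 2: V = 4.491 m/s, Re = 7.45×10^5, ε/D = 2.38×10^-4, f = 0.01542, h_2 = f(L/D)V²/2g = 131.5 m
Series → Q common, losses add: H = Σh = 189.1 m

H ≈ 189 m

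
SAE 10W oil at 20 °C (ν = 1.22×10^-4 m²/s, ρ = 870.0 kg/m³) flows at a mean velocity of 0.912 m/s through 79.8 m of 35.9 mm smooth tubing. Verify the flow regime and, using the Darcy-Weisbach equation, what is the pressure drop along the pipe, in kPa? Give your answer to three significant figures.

Re = VD/ν = 0.912·0.03590/1.22×10^-4 = 268 → laminar (Re < 2300)
f = 64/Re = 0.2385
h_f = f(L/D)V²/(2g) = 0.2385·(79.8/0.03590)·0.912²/(2·9.81) = 22.47 m
Δp = ρg·h_f = 870.0·9.81·22.47 = 191.8 kPa

Δp ≈ 192 kPa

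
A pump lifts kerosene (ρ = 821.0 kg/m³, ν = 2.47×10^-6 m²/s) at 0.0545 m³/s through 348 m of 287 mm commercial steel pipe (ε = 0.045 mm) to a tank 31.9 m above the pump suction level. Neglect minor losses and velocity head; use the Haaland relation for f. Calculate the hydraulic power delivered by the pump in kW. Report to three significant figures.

V = 4Q/(πD²) = 0.8424 m/s; Re = 9.79×10^4; ε/D = 1.57×10^-4; f = 0.01860
h_f = f(L/D)V²/2g = 0.8160 m
Total head H = z + h_f = 31.9 + 0.8160 = 32.72 m
P_hyd = ρgQH = 821.0·9.81·0.0545·32.72 = 14.36 kW

P_hyd ≈ 14.4 kW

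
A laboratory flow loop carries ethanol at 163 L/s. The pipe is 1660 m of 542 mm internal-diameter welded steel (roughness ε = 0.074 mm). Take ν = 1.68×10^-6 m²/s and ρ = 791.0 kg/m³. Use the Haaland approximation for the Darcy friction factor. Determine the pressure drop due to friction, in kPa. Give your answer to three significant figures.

Δp ≈ 9.75 kPa

V = 4Q/(πD²) = 4·0.163/(π·0.542²) = 0.7065 m/s
Re = VD/ν = 0.7065·0.542/1.68×10^-6 = 2.28×10^5 → turbulent
ε/D = 0.074/542 = 1.37×10^-4
Haaland: f = 0.01613
h_f = f(L/D)V²/(2g) = 0.01613·(1660/0.542)·0.7065²/(2·9.81) = 1.257 m
Δp = ρg·h_f = 791.0·9.81·1.257 = 9.754 kPa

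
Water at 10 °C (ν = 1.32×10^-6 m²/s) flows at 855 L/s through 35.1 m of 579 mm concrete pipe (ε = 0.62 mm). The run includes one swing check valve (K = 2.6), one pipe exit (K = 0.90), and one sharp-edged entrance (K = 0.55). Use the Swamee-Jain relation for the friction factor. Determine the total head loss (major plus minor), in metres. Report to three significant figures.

V = 4Q/(πD²) = 3.247 m/s; V²/2g = 0.5375 m
Re = 1.42×10^6, ε/D = 0.00107 → f = 0.02024 (Swamee-Jain)
Major: h_f = f(L/D)·V²/2g = 0.02024·60.62·0.5375 = 0.6595 m
Minor: ΣK = 4.05; h_m = ΣK·V²/2g = 2.177 m
Total H_L = 0.6595 + 2.177 = 2.836 m

H_L ≈ 2.84 m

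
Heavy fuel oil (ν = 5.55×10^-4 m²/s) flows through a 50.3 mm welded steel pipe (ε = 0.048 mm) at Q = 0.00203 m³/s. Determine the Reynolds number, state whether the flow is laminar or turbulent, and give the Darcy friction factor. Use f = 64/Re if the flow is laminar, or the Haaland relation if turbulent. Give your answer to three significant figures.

Re ≈ 92.6; laminar; f = 64/Re ≈ 0.691

V = 4Q/(πD²) = 1.022 m/s
Re = VD/ν = 1.022·0.0503/5.55×10^-4 = 92.6
Re < 2300 → laminar → f = 64/Re = 0.6912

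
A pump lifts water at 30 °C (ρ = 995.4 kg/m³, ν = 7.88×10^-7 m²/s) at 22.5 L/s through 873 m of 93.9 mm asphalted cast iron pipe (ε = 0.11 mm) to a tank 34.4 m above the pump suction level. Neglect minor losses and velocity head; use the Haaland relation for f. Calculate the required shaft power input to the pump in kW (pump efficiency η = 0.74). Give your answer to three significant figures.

P_shaft ≈ 41.5 kW

V = 4Q/(πD²) = 3.249 m/s; Re = 3.87×10^5; ε/D = 0.00117; f = 0.02105
h_f = f(L/D)V²/2g = 105.3 m
Total head H = z + h_f = 34.4 + 105.3 = 139.7 m
P_hyd = ρgQH = 995.4·9.81·0.0225·139.7 = 30.70 kW
P_shaft = P_hyd/η = 30.70/0.74 = 41.48 kW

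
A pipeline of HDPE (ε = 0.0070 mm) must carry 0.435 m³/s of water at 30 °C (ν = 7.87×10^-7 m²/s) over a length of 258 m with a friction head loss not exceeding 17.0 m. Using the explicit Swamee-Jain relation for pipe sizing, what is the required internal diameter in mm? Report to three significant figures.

D ≈ 305 mm

Swamee-Jain (Type III): D = 0.66·[ε^1.25·(LQ²/(gh_f))^4.75 + ν·Q^9.4·(L/(gh_f))^5.2]^0.04
LQ²/(gh_f) = 0.2927; L/(gh_f) = 1.547
Term 1 = ε^1.25·(…)^4.75 = 1.05×10^-9; Term 2 = ν·Q^9.4·(…)^5.2 = 3.04×10^-9
D = 0.66·(1.05×10^-9 + 3.04×10^-9)^0.04 = 0.3048 m = 305 mm
Check: V = 5.96 m/s, Re = 2.31×10^6, f = 0.01099, h_f = 16.8 m ≈ 17.0 m ✓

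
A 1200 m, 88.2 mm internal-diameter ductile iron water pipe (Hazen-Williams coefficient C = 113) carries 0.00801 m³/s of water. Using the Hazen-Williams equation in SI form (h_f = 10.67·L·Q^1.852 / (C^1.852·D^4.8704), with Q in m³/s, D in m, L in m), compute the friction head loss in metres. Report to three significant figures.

h_f ≈ 36.2 m

h_f = 10.67·1200·0.00801^1.852 / (113^1.852·0.0882^4.8704) = 36.19 m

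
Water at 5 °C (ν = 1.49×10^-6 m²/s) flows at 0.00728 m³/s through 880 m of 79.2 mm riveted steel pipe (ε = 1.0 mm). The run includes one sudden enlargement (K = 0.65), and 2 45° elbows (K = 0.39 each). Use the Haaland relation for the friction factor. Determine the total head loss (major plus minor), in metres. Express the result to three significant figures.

H_L ≈ 51.8 m

V = 4Q/(πD²) = 1.478 m/s; V²/2g = 0.1113 m
Re = 7.85×10^4, ε/D = 0.0126 → f = 0.04178 (Haaland)
Major: h_f = f(L/D)·V²/2g = 0.04178·11111·0.1113 = 51.67 m
Minor: ΣK = 1.43; h_m = ΣK·V²/2g = 0.1592 m
Total H_L = 51.67 + 0.1592 = 51.83 m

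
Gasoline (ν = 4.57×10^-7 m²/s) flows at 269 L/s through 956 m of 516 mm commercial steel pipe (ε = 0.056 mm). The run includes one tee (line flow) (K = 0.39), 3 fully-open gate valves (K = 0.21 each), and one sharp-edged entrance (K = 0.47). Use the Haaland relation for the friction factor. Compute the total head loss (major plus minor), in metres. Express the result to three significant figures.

V = 4Q/(πD²) = 1.286 m/s; V²/2g = 0.08434 m
Re = 1.45×10^6, ε/D = 1.09×10^-4 → f = 0.01311 (Haaland)
Major: h_f = f(L/D)·V²/2g = 0.01311·1853·0.08434 = 2.048 m
Minor: ΣK = 1.49; h_m = ΣK·V²/2g = 0.1257 m
Total H_L = 2.048 + 0.1257 = 2.174 m

H_L ≈ 2.17 m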